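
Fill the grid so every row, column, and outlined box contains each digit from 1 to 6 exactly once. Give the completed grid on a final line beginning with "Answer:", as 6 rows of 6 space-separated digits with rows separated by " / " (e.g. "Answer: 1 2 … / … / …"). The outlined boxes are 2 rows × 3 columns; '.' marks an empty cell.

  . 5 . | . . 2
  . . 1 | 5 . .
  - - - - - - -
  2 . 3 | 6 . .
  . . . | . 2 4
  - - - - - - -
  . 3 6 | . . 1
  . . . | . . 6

Step 1. [r1c3∈{4}] nothing but 4 survives at r1c3, so r1c3=4.
Step 2. [r2c6∈{3}] r2c6 has the single candidate 3 ⇒ r2c6=3.
Step 3. [r2c1∈{6}] nothing but 6 survives at r2c1 ⇒ r2c1=6.
Step 4. [r6c5∈{3,4,5}] r6c5 is the only open cell in col 5 admitting 3. So r6c5=3.
Step 5. [r5c5∈{4,5}] 5 has one home in box 6: r5c5, so r5c5=5.
Step 6. [r6c3∈{2,5}] in col 3, 2 fits only at r6c3, so r6c3=2.
Step 7. [r6c1∈{1,4,5}] r6c1 is the only open cell in row 6 admitting 5 ⇒ r6c1=5.
Step 8. [r6c2∈{1,4}] across row 6, 1 lands solely at r6c2, so r6c2=1.
Step 9. [r3c5∈{1}] only 1 remains possible at r3c5. So r3c5=1.
Step 10. [r5c1∈{4}] r5c1 has the single candidate 4, so r5c1=4.
Step 11. [r4c2∈{6}] r4c2 is down to just 6 ⇒ r4c2=6.
Step 12. [r4c1∈{1}] r4c1 is down to just 1 ⇒ r4c1=1.
Step 13. [r3c6∈{5}] r3c6's peers cover all but 5 ⇒ r3c6=5.
Step 14. [r1c1∈{3}] nothing but 3 survives at r1c1 ⇒ r1c1=3.
Step 15. [r4c3∈{5}] r4c3 has the single candidate 5, so r4c3=5.
Step 16. [r6c4∈{4}] r6c4's peers cover all but 4. So r6c4=4.
Step 17. [r3c2∈{4}] only 4 remains possible at r3c2. So r3c2=4.
Step 18. [r5c4∈{2}] r5c4 is down to just 2. So r5c4=2.
Step 19. [r1c5∈{6}] r1c5 is down to just 6 ⇒ r1c5=6.
Step 20. [r4c4∈{3}] r4c4 is down to just 3. So r4c4=3.
Step 21. [r2c2∈{2}] r2c2 has the single candidate 2, so r2c2=2.
Step 22. [r1c4∈{1}] nothing but 1 survives at r1c4, so r1c4=1.
Step 23. [r2c5∈{4}] nothing but 4 survives at r2c5. So r2c5=4.

Answer: 3 5 4 1 6 2 / 6 2 1 5 4 3 / 2 4 3 6 1 5 / 1 6 5 3 2 4 / 4 3 6 2 5 1 / 5 1 2 4 3 6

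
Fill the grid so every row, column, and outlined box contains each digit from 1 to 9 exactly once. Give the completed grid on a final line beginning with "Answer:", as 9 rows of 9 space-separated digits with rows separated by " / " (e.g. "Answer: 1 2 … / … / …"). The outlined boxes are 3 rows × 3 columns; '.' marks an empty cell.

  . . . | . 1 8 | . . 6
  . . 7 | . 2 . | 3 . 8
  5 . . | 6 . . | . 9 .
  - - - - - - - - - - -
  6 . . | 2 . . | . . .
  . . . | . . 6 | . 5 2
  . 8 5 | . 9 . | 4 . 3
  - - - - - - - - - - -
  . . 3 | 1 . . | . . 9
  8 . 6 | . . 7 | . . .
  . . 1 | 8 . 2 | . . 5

Step 1. [r2c6∈{4,5,9}] in col 6, 9 fits only at r2c6 ⇒ r2c6=9.
Step 2. [r6c4∈{7}] only 7 remains possible at r6c4. So r6c4=7.
Step 3. [r8c4∈{3,4,5,9}] in col 4, 9 fits only at r8c4, so r8c4=9.
Step 4. [r3c5∈{3,4,7}] r3c5 is the only open cell in col 5 admitting 7 ⇒ r3c5=7.
Step 5. [r4c9∈{1,7}] col 9 places 7 nowhere but r4c9 ⇒ r4c9=7.
Step 6. [r6c8∈{1,6}] across row 6, 6 lands solely at r6c8, so r6c8=6.
Step 7. [r6c1∈{1,2}] r6c1 is the only open cell in row 6 admitting 2 ⇒ r6c1=2.
Step 8. [r1c7∈{2,5,7}] in col 7, 5 fits only at r1c7, so r1c7=5.
Step 9. [r1c8∈{2,4,7}] r1c8 is the only open cell in row 1 admitting 7 ⇒ r1c8=7.
Step 10. [r3c7∈{1,2}] in box 3, 2 fits only at r3c7 ⇒ r3c7=2.
Step 11. [r8c7∈{1}] r8c7 is down to just 1 ⇒ r8c7=1.
Step 12. [r8c9∈{4}] nothing but 4 survives at r8c9, so r8c9=4.
Step 13. [r4c8∈{1,8}] in box 6, 1 fits only at r4c8, so r4c8=1.
Step 14. [r2c8∈{4}] only 4 remains possible at r2c8 ⇒ r2c8=4.
Step 15. [r2c1∈{1}] r2c1's peers cover all but 1. So r2c1=1.
Step 16. [r5c2∈{1,3,4,7,9}] 1 has one home in row 5: r5c2. So r5c2=1.
Step 17. [r5c1∈{3,4,7,9}] in row 5, 7 fits only at r5c1 ⇒ r5c1=7.
Step 18. [r7c1∈{4}] only 4 remains possible at r7c1, so r7c1=4.
Step 19. [r4c2∈{3,4,9}] box 4 places 3 nowhere but r4c2 ⇒ r4c2=3.
Step 20. [r3c2∈{4}] only 4 remains possible at r3c2. So r3c2=4.
Step 21. [r4c6∈{4,5}] 4 has one home in col 6: r4c6 ⇒ r4c6=4.
Step 22. [r4c5∈{5,8}] 5 has one home in row 4: r4c5 ⇒ r4c5=5.
Step 23. [r4c7∈{8,9}] 8 has one home in row 4: r4c7, so r4c7=8.
Step 24. [r8c5∈{3}] r8c5 is down to just 3, so r8c5=3.
Step 25. [r4c3∈{9}] r4c3 is down to just 9. So r4c3=9.
Step 26. [r9c1∈{9}] only 9 remains possible at r9c1, so r9c1=9.
Step 27. [r8c2∈{2,5}] r8c2 is the only open cell in row 8 admitting 5 ⇒ r8c2=5.
Step 28. [r7c2∈{2,7}] in box 7, 2 fits only at r7c2 ⇒ r7c2=2.
Step 29. [r7c7∈{6,7}] row 7 places 7 nowhere but r7c7, so r7c7=7.
Step 30. [r7c5∈{6}] nothing but 6 survives at r7c5. So r7c5=6.
Step 31. [r3c6∈{3}] r3c6 has the single candidate 3. So r3c6=3.
Step 32. [r2c2∈{6}] nothing but 6 survives at r2c2. So r2c2=6.
Step 33. [r3c9∈{1}] only 1 remains possible at r3c9, so r3c9=1.
Step 34. [r6c6∈{1}] nothing but 1 survives at r6c6, so r6c6=1.
Step 35. [r1c2∈{9}] r1c2 has the single candidate 9. So r1c2=9.
Step 36. [r7c6∈{5}] only 5 remains possible at r7c6, so r7c6=5.
Step 37. [r1c1∈{3}] r1c1's peers cover all but 3 ⇒ r1c1=3.
Step 38. [r5c4∈{3}] only 3 remains possible at r5c4 ⇒ r5c4=3.
Step 39. [r1c3∈{2}] r1c3 is down to just 2, so r1c3=2.
Step 40. [r3c3∈{8}] r3c3 has the single candidate 8. So r3c3=8.
Step 41. [r2c4∈{5}] only 5 remains possible at r2c4 ⇒ r2c4=5.
Step 42. [r9c7∈{6}] nothing but 6 survives at r9c7. So r9c7=6.
Step 43. [r8c8∈{2}] r8c8 has the single candidate 2 ⇒ r8c8=2.
Step 44. [r5c7∈{9}] r5c7 is down to just 9. So r5c7=9.
Step 45. [r5c5∈{8}] nothing but 8 survives at r5c5. So r5c5=8.
Step 46. [r5c3∈{4}] r5c3 has the single candidate 4, so r5c3=4.
Step 47. [r7c8∈{8}] nothing but 8 survives at r7c8, so r7c8=8.
Step 48. [r1c4∈{4}] nothing but 4 survives at r1c4, so r1c4=4.
Step 49. [r9c2∈{7}] only 7 remains possible at r9c2, so r9c2=7.
Step 50. [r9c8∈{3}] nothing but 3 survives at r9c8 ⇒ r9c8=3.
Step 51. [r9c5∈{4}] only 4 remains possible at r9c5, so r9c5=4.

Answer: 3 9 2 4 1 8 5 7 6 / 1 6 7 5 2 9 3 4 8 / 5 4 8 6 7 3 2 9 1 / 6 3 9 2 5 4 8 1 7 / 7 1 4 3 8 6 9 5 2 / 2 8 5 7 9 1 4 6 3 / 4 2 3 1 6 5 7 8 9 / 8 5 6 9 3 7 1 2 4 / 9 7 1 8 4 2 6 3 5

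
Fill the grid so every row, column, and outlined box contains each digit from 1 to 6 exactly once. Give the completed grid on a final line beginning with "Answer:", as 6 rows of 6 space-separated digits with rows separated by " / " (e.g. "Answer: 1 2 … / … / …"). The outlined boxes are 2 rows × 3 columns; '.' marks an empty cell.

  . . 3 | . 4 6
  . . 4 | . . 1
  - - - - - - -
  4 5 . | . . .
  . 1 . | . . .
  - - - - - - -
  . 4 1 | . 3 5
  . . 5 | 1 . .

Step 1. [r4c1∈{2,3,6}] box 3 places 3 nowhere but r4c1. So r4c1=3.
Step 2. [r1c2∈{2}] only 2 remains possible at r1c2 ⇒ r1c2=2.
Step 3. [r4c4∈{2,4,5,6}] r4c4 is the only open cell in col 4 admitting 4 ⇒ r4c4=4.
Step 4. [r4c6∈{2}] r4c6 is down to just 2. So r4c6=2.
Step 5. [r1c4∈{5}] r1c4 has the single candidate 5, so r1c4=5.
Step 6. [r2c5∈{2}] r2c5 has the single candidate 2. So r2c5=2.
Step 7. [r6c5∈{6}] r6c5 has the single candidate 6 ⇒ r6c5=6.
Step 8. [r3c4∈{3,6}] across col 4, 6 lands solely at r3c4 ⇒ r3c4=6.
Step 9. [r5c1∈{2,6}] in row 5, 6 fits only at r5c1. So r5c1=6.
Step 10. [r3c6∈{3}] only 3 remains possible at r3c6. So r3c6=3.
Step 11. [r6c1∈{2}] r6c1's peers cover all but 2. So r6c1=2.
Step 12. [r4c5∈{5}] r4c5 has the single candidate 5. So r4c5=5.
Step 13. [r6c6∈{4}] only 4 remains possible at r6c6. So r6c6=4.
Step 14. [r2c4∈{3}] r2c4 is down to just 3. So r2c4=3.
Step 15. [r3c3∈{2}] nothing but 2 survives at r3c3. So r3c3=2.
Step 16. [r2c1∈{5}] nothing but 5 survives at r2c1, so r2c1=5.
Step 17. [r3c5∈{1}] only 1 remains possible at r3c5. So r3c5=1.
Step 18. [r1c1∈{1}] r1c1's peers cover all but 1, so r1c1=1.
Step 19. [r6c2∈{3}] r6c2 has the single candidate 3. So r6c2=3.
Step 20. [r5c4∈{2}] r5c4 is down to just 2, so r5c4=2.
Step 21. [r4c3∈{6}] r4c3's peers cover all but 6 ⇒ r4c3=6.
Step 22. [r2c2∈{6}] r2c2 is down to just 6 ⇒ r2c2=6.

Answer: 1 2 3 5 4 6 / 5 6 4 3 2 1 / 4 5 2 6 1 3 / 3 1 6 4 5 2 / 6 4 1 2 3 5 / 2 3 5 1 6 4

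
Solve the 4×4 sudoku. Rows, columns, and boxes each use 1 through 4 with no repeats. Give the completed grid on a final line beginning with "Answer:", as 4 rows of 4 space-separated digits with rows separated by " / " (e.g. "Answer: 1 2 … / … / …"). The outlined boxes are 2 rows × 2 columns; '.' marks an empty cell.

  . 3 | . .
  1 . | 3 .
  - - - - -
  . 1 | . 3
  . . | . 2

Step 1. [r4c2∈{4}] r4c2 is down to just 4, so r4c2=4.
Step 2. [r1c1∈{2,4}] col 1 places 4 nowhere but r1c1 ⇒ r1c1=4.
Step 3. [r1c4∈{1}] only 1 remains possible at r1c4, so r1c4=1.
Step 4. [r2c2∈{2}] r2c2 has the single candidate 2, so r2c2=2.
Step 5. [r4c1∈{3}] only 3 remains possible at r4c1 ⇒ r4c1=3.
Step 6. [r1c3∈{2}] r1c3 is down to just 2 ⇒ r1c3=2.
Step 7. [r3c1∈{2}] r3c1's peers cover all but 2, so r3c1=2.
Step 8. [r2c4∈{4}] r2c4's peers cover all but 4 ⇒ r2c4=4.
Step 9. [r4c3∈{1}] r4c3 is down to just 1. So r4c3=1.
Step 10. [r3c3∈{4}] only 4 remains possible at r3c3. So r3c3=4.

Answer: 4 3 2 1 / 1 2 3 4 / 2 1 4 3 / 3 4 1 2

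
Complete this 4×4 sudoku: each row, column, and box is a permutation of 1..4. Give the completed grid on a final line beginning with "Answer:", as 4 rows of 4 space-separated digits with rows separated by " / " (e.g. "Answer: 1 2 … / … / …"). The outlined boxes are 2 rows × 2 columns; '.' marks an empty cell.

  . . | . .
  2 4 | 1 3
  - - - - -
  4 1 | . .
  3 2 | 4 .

Step 1. [r1c3∈{2}] only 2 remains possible at r1c3 ⇒ r1c3=2.
Step 2. [r1c1∈{1}] r1c1's peers cover all but 1. So r1c1=1.
Step 3. [r1c2∈{3}] r1c2's peers cover all but 3 ⇒ r1c2=3.
Step 4. [r3c3∈{3}] nothing but 3 survives at r3c3 ⇒ r3c3=3.
Step 5. [r4c4∈{1}] nothing but 1 survives at r4c4, so r4c4=1.
Step 6. [r1c4∈{4}] r1c4 has the single candidate 4 ⇒ r1c4=4.
Step 7. [r3c4∈{2}] r3c4 is down to just 2. So r3c4=2.

Answer: 1 3 2 4 / 2 4 1 3 / 4 1 3 2 / 3 2 4 1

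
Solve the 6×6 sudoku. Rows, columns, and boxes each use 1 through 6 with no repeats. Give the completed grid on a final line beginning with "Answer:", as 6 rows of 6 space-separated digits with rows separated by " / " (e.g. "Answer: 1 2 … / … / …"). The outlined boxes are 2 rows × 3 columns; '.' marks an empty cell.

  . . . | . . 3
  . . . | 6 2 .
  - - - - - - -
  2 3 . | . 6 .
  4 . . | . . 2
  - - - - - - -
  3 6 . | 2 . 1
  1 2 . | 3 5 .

Step 1. [r2c1∈{5}] r2c1's peers cover all but 5. So r2c1=5.
Step 2. [r2c6∈{4}] r2c6 has the single candidate 4, so r2c6=4.
Step 3. [r1c5∈{1}] only 1 remains possible at r1c5 ⇒ r1c5=1.
Step 4. [r4c2∈{1,5}] 5 has one home in col 2: r4c2, so r4c2=5.
Step 5. [r3c3∈{1}] r3c3's peers cover all but 1. So r3c3=1.
Step 6. [r6c3∈{4}] r6c3 has the single candidate 4, so r6c3=4.
Step 7. [r1c3∈{2,6}] r1c3 is the only open cell in row 1 admitting 2 ⇒ r1c3=2.
Step 8. [r3c6∈{5}] r3c6 has the single candidate 5, so r3c6=5.
Step 9. [r3c4∈{4}] r3c4 is down to just 4, so r3c4=4.
Step 10. [r1c1∈{6}] r1c1 has the single candidate 6, so r1c1=6.
Step 11. [r5c5∈{4}] nothing but 4 survives at r5c5. So r5c5=4.
Step 12. [r4c3∈{6}] r4c3's peers cover all but 6. So r4c3=6.
Step 13. [r4c4∈{1}] r4c4's peers cover all but 1, so r4c4=1.
Step 14. [r4c5∈{3}] nothing but 3 survives at r4c5 ⇒ r4c5=3.
Step 15. [r1c4∈{5}] nothing but 5 survives at r1c4. So r1c4=5.
Step 16. [r2c3∈{3}] r2c3's peers cover all but 3. So r2c3=3.
Step 17. [r1c2∈{4}] r1c2's peers cover all but 4, so r1c2=4.
Step 18. [r5c3∈{5}] nothing but 5 survives at r5c3, so r5c3=5.
Step 19. [r6c6∈{6}] r6c6's peers cover all but 6 ⇒ r6c6=6.
Step 20. [r2c2∈{1}] r2c2 has the single candidate 1. So r2c2=1.

Answer: 6 4 2 5 1 3 / 5 1 3 6 2 4 / 2 3 1 4 6 5 / 4 5 6 1 3 2 / 3 6 5 2 4 1 / 1 2 4 3 5 6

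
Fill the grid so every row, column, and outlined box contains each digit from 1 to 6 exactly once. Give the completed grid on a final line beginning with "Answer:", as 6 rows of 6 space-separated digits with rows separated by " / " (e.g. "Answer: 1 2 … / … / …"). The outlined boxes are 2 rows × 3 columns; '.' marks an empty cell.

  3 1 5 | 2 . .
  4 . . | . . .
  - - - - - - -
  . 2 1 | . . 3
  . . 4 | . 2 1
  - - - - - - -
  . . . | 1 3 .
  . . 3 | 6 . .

Step 1. [r3c5∈{4,5,6}] r3c5 is the only open cell in box 4 admitting 6, so r3c5=6.
Step 2. [r3c1∈{5}] only 5 remains possible at r3c1. So r3c1=5.
Step 3. [r2c2∈{6}] r2c2 has the single candidate 6 ⇒ r2c2=6.
Step 4. [r2c6∈{5}] r2c6 is down to just 5. So r2c6=5.
Step 5. [r5c2∈{4,5}] across row 5, 5 lands solely at r5c2 ⇒ r5c2=5.
Step 6. [r5c6∈{2,4}] across row 5, 4 lands solely at r5c6. So r5c6=4.
Step 7. [r5c3∈{2,6}] col 3 places 6 nowhere but r5c3. So r5c3=6.
Step 8. [r6c6∈{2}] r6c6's peers cover all but 2 ⇒ r6c6=2.
Step 9. [r5c1∈{2}] only 2 remains possible at r5c1. So r5c1=2.
Step 10. [r4c1∈{6}] r4c1's peers cover all but 6 ⇒ r4c1=6.
Step 11. [r2c5∈{1}] r2c5's peers cover all but 1 ⇒ r2c5=1.
Step 12. [r4c2∈{3}] r4c2 has the single candidate 3 ⇒ r4c2=3.
Step 13. [r4c4∈{5}] r4c4 is down to just 5. So r4c4=5.
Step 14. [r1c6∈{6}] nothing but 6 survives at r1c6 ⇒ r1c6=6.
Step 15. [r6c1∈{1}] r6c1 has the single candidate 1, so r6c1=1.
Step 16. [r3c4∈{4}] r3c4 is down to just 4, so r3c4=4.
Step 17. [r2c4∈{3}] r2c4 is down to just 3, so r2c4=3.
Step 18. [r1c5∈{4}] nothing but 4 survives at r1c5 ⇒ r1c5=4.
Step 19. [r2c3∈{2}] r2c3 has the single candidate 2. So r2c3=2.
Step 20. [r6c2∈{4}] r6c2's peers cover all but 4, so r6c2=4.
Step 21. [r6c5∈{5}] nothing but 5 survives at r6c5 ⇒ r6c5=5.

Answer: 3 1 5 2 4 6 / 4 6 2 3 1 5 / 5 2 1 4 6 3 / 6 3 4 5 2 1 / 2 5 6 1 3 4 / 1 4 3 6 5 2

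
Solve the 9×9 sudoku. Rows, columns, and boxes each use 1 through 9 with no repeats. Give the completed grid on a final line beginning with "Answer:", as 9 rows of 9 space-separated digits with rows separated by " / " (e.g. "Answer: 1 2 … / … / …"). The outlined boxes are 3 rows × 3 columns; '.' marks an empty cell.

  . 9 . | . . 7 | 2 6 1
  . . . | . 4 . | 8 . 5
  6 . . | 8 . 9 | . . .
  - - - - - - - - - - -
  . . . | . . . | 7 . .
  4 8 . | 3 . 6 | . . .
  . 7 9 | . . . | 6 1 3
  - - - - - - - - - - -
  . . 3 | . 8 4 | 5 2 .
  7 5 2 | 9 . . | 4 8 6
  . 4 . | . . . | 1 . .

Step 1. [r1c4∈{5}] nothing but 5 survives at r1c4. So r1c4=5.
Step 2. [r9c5∈{2,3,5,6,7}] across col 5, 6 lands solely at r9c5. So r9c5=6.
Step 3. [r5c7∈{9}] only 9 remains possible at r5c7. So r5c7=9.
Step 4. [r3c3∈{1,4,5,7}] r3c3 is the only open cell in row 3 admitting 5. So r3c3=5.
Step 5. [r9c8∈{3,7,9}] r9c8 is the only open cell in box 9 admitting 3. So r9c8=3.
Step 6. [r5c3∈{1}] only 1 remains possible at r5c3. So r5c3=1.
Step 7. [r1c5∈{3}] r1c5 has the single candidate 3 ⇒ r1c5=3.
Step 8. [r8c5∈{1}] nothing but 1 survives at r8c5, so r8c5=1.
Step 9. [r3c5∈{2}] r3c5 is down to just 2, so r3c5=2.
Step 10. [r6c5∈{5}] r6c5's peers cover all but 5 ⇒ r6c5=5.
Step 11. [r6c1∈{2}] r6c1 has the single candidate 2, so r6c1=2.
Step 12. [r2c6∈{1}] r2c6 has the single candidate 1 ⇒ r2c6=1.
Step 13. [r2c1∈{3}] r2c1's peers cover all but 3. So r2c1=3.
Step 14. [r4c9∈{2,4,8}] across col 9, 8 lands solely at r4c9 ⇒ r4c9=8.
Step 15. [r4c8∈{4,5}] across box 6, 4 lands solely at r4c8. So r4c8=4.
Step 16. [r7c2∈{1,6}] in row 7, 6 fits only at r7c2. So r7c2=6.
Step 17. [r1c1∈{8}] nothing but 8 survives at r1c1. So r1c1=8.
Step 18. [r4c6∈{2}] only 2 remains possible at r4c6 ⇒ r4c6=2.
Step 19. [r9c1∈{9}] r9c1's peers cover all but 9. So r9c1=9.
Step 20. [r9c9∈{7}] nothing but 7 survives at r9c9. So r9c9=7.
Step 21. [r2c3∈{7}] nothing but 7 survives at r2c3, so r2c3=7.
Step 22. [r5c9∈{2}] r5c9's peers cover all but 2, so r5c9=2.
Step 23. [r5c5∈{7}] nothing but 7 survives at r5c5. So r5c5=7.
Step 24. [r3c9∈{4}] r3c9's peers cover all but 4 ⇒ r3c9=4.
Step 25. [r9c3∈{8}] nothing but 8 survives at r9c3 ⇒ r9c3=8.
Step 26. [r2c8∈{9}] r2c8 has the single candidate 9 ⇒ r2c8=9.
Step 27. [r6c6∈{8}] only 8 remains possible at r6c6, so r6c6=8.
Step 28. [r1c3∈{4}] r1c3 has the single candidate 4 ⇒ r1c3=4.
Step 29. [r5c8∈{5}] only 5 remains possible at r5c8, so r5c8=5.
Step 30. [r4c5∈{9}] r4c5's peers cover all but 9, so r4c5=9.
Step 31. [r4c2∈{3}] nothing but 3 survives at r4c2 ⇒ r4c2=3.
Step 32. [r4c3∈{6}] nothing but 6 survives at r4c3. So r4c3=6.
Step 33. [r9c4∈{2}] r9c4's peers cover all but 2, so r9c4=2.
Step 34. [r4c1∈{5}] r4c1 is down to just 5. So r4c1=5.
Step 35. [r4c4∈{1}] r4c4 has the single candidate 1. So r4c4=1.
Step 36. [r7c1∈{1}] r7c1 is down to just 1, so r7c1=1.
Step 37. [r2c2∈{2}] r2c2 has the single candidate 2. So r2c2=2.
Step 38. [r3c7∈{3}] r3c7 is down to just 3, so r3c7=3.
Step 39. [r6c4∈{4}] nothing but 4 survives at r6c4 ⇒ r6c4=4.
Step 40. [r3c2∈{1}] r3c2's peers cover all but 1 ⇒ r3c2=1.
Step 41. [r7c9∈{9}] r7c9's peers cover all but 9 ⇒ r7c9=9.
Step 42. [r8c6∈{3}] only 3 remains possible at r8c6, so r8c6=3.
Step 43. [r9c6∈{5}] nothing but 5 survives at r9c6. So r9c6=5.
Step 44. [r2c4∈{6}] r2c4 has the single candidate 6. So r2c4=6.
Step 45. [r7c4∈{7}] r7c4's peers cover all but 7, so r7c4=7.
Step 46. [r3c8∈{7}] nothing but 7 survives at r3c8 ⇒ r3c8=7.

Answer: 8 9 4 5 3 7 2 6 1 / 3 2 7 6 4 1 8 9 5 / 6 1 5 8 2 9 3 7 4 / 5 3 6 1 9 2 7 4 8 / 4 8 1 3 7 6 9 5 2 / 2 7 9 4 5 8 6 1 3 / 1 6 3 7 8 4 5 2 9 / 7 5 2 9 1 3 4 8 6 / 9 4 8 2 6 5 1 3 7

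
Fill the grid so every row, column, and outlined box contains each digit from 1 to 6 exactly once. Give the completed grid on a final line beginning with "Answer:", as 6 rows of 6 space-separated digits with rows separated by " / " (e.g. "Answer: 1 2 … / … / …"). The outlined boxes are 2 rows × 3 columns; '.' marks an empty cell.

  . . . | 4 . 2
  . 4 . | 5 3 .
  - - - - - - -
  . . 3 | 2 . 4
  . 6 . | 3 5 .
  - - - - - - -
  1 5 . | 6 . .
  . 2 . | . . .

Step 1. [r6c1∈{3,4,6}] across box 5, 3 lands solely at r6c1 ⇒ r6c1=3.
Step 2. [r4c6∈{1}] r4c6 has the single candidate 1, so r4c6=1.
Step 3. [r1c5∈{1,6}] 1 has one home in box 2: r1c5 ⇒ r1c5=1.
Step 4. [r6c3∈{4,6}] row 6 places 6 nowhere but r6c3, so r6c3=6.
Step 5. [r5c3∈{4}] r5c3's peers cover all but 4. So r5c3=4.
Step 6. [r1c1∈{5,6}] across row 1, 6 lands solely at r1c1 ⇒ r1c1=6.
Step 7. [r4c3∈{2}] r4c3 has the single candidate 2 ⇒ r4c3=2.
Step 8. [r2c6∈{6}] r2c6's peers cover all but 6. So r2c6=6.
Step 9. [r2c3∈{1}] r2c3's peers cover all but 1. So r2c3=1.
Step 10. [r5c6∈{3}] r5c6 is down to just 3 ⇒ r5c6=3.
Step 11. [r1c2∈{3}] r1c2's peers cover all but 3 ⇒ r1c2=3.
Step 12. [r3c5∈{6}] r3c5 is down to just 6 ⇒ r3c5=6.
Step 13. [r2c1∈{2}] r2c1 has the single candidate 2, so r2c1=2.
Step 14. [r6c6∈{5}] r6c6 has the single candidate 5. So r6c6=5.
Step 15. [r3c2∈{1}] r3c2's peers cover all but 1. So r3c2=1.
Step 16. [r3c1∈{5}] nothing but 5 survives at r3c1, so r3c1=5.
Step 17. [r4c1∈{4}] nothing but 4 survives at r4c1, so r4c1=4.
Step 18. [r6c4∈{1}] r6c4 is down to just 1, so r6c4=1.
Step 19. [r1c3∈{5}] nothing but 5 survives at r1c3 ⇒ r1c3=5.
Step 20. [r6c5∈{4}] r6c5 is down to just 4. So r6c5=4.
Step 21. [r5c5∈{2}] r5c5's peers cover all but 2. So r5c5=2.

Answer: 6 3 5 4 1 2 / 2 4 1 5 3 6 / 5 1 3 2 6 4 / 4 6 2 3 5 1 / 1 5 4 6 2 3 / 3 2 6 1 4 5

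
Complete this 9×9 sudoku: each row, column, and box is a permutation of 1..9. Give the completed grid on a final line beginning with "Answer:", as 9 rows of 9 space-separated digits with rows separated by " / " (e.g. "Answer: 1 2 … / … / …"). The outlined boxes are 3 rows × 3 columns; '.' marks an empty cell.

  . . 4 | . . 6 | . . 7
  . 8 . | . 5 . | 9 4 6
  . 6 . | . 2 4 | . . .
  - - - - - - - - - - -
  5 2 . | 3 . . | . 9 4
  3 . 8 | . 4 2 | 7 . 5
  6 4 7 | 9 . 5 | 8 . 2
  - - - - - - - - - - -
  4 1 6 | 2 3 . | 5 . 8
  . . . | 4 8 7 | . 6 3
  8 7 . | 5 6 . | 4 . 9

Step 1. [r3c9∈{1}] only 1 remains possible at r3c9, so r3c9=1.
Step 2. [r1c2∈{3,5,9}] across col 2, 3 lands solely at r1c2 ⇒ r1c2=3.
Step 3. [r6c5∈{1}] only 1 remains possible at r6c5 ⇒ r6c5=1.
Step 4. [r8c7∈{1,2}] row 8 places 1 nowhere but r8c7. So r8c7=1.
Step 5. [r3c3∈{5,9}] 5 has one home in box 1: r3c3, so r3c3=5.
Step 6. [r3c1∈{7,9}] r3c1 is the only open cell in row 3 admitting 9 ⇒ r3c1=9.
Step 7. [r8c1∈{2}] only 2 remains possible at r8c1. So r8c1=2.
Step 8. [r1c1∈{1}] nothing but 1 survives at r1c1. So r1c1=1.
Step 9. [r2c4∈{1,7}] across col 4, 1 lands solely at r2c4. So r2c4=1.
Step 10. [r1c4∈{8}] r1c4 has the single candidate 8, so r1c4=8.
Step 11. [r1c8∈{2,5}] 5 has one home in row 1: r1c8, so r1c8=5.
Step 12. [r8c2∈{5,9}] in row 8, 5 fits only at r8c2. So r8c2=5.
Step 13. [r3c8∈{3,8}] row 3 places 8 nowhere but r3c8 ⇒ r3c8=8.
Step 14. [r1c7∈{2}] r1c7 has the single candidate 2, so r1c7=2.
Step 15. [r9c3∈{3}] only 3 remains possible at r9c3 ⇒ r9c3=3.
Step 16. [r3c4∈{7}] r3c4 has the single candidate 7, so r3c4=7.
Step 17. [r5c2∈{9}] r5c2 is down to just 9. So r5c2=9.
Step 18. [r1c5∈{9}] nothing but 9 survives at r1c5. So r1c5=9.
Step 19. [r5c8∈{1}] r5c8 is down to just 1, so r5c8=1.
Step 20. [r4c5∈{7}] r4c5 has the single candidate 7, so r4c5=7.
Step 21. [r2c6∈{3}] r2c6 has the single candidate 3. So r2c6=3.
Step 22. [r4c3∈{1}] only 1 remains possible at r4c3. So r4c3=1.
Step 23. [r2c3∈{2}] r2c3 has the single candidate 2 ⇒ r2c3=2.
Step 24. [r7c8∈{7}] only 7 remains possible at r7c8. So r7c8=7.
Step 25. [r9c6∈{1}] r9c6's peers cover all but 1. So r9c6=1.
Step 26. [r4c6∈{8}] r4c6 has the single candidate 8. So r4c6=8.
Step 27. [r8c3∈{9}] r8c3 has the single candidate 9, so r8c3=9.
Step 28. [r9c8∈{2}] r9c8 is down to just 2 ⇒ r9c8=2.
Step 29. [r5c4∈{6}] r5c4 has the single candidate 6, so r5c4=6.
Step 30. [r7c6∈{9}] only 9 remains possible at r7c6. So r7c6=9.
Step 31. [r3c7∈{3}] r3c7 has the single candidate 3 ⇒ r3c7=3.
Step 32. [r4c7∈{6}] nothing but 6 survives at r4c7, so r4c7=6.
Step 33. [r2c1∈{7}] r2c1 is down to just 7 ⇒ r2c1=7.
Step 34. [r6c8∈{3}] r6c8's peers cover all but 3 ⇒ r6c8=3.

Answer: 1 3 4 8 9 6 2 5 7 / 7 8 2 1 5 3 9 4 6 / 9 6 5 7 2 4 3 8 1 / 5 2 1 3 7 8 6 9 4 / 3 9 8 6 4 2 7 1 5 / 6 4 7 9 1 5 8 3 2 / 4 1 6 2 3 9 5 7 8 / 2 5 9 4 8 7 1 6 3 / 8 7 3 5 6 1 4 2 9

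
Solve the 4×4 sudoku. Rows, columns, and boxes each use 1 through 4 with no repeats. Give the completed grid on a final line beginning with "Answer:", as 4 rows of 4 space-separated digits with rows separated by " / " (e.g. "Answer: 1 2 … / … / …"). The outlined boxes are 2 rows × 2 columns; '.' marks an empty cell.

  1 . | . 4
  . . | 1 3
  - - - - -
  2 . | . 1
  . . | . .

Step 1. [r4c1∈{3,4}] col 1 places 3 nowhere but r4c1. So r4c1=3.
Step 2. [r3c2∈{4}] nothing but 4 survives at r3c2 ⇒ r3c2=4.
Step 3. [r1c3∈{2}] r1c3's peers cover all but 2, so r1c3=2.
Step 4. [r2c1∈{4}] r2c1's peers cover all but 4, so r2c1=4.
Step 5. [r3c3∈{3}] nothing but 3 survives at r3c3, so r3c3=3.
Step 6. [r1c2∈{3}] r1c2's peers cover all but 3. So r1c2=3.
Step 7. [r4c3∈{4}] r4c3 is down to just 4 ⇒ r4c3=4.
Step 8. [r4c2∈{1}] r4c2 is down to just 1. So r4c2=1.
Step 9. [r2c2∈{2}] nothing but 2 survives at r2c2. So r2c2=2.
Step 10. [r4c4∈{2}] r4c4 has the single candidate 2, so r4c4=2.

Answer: 1 3 2 4 / 4 2 1 3 / 2 4 3 1 / 3 1 4 2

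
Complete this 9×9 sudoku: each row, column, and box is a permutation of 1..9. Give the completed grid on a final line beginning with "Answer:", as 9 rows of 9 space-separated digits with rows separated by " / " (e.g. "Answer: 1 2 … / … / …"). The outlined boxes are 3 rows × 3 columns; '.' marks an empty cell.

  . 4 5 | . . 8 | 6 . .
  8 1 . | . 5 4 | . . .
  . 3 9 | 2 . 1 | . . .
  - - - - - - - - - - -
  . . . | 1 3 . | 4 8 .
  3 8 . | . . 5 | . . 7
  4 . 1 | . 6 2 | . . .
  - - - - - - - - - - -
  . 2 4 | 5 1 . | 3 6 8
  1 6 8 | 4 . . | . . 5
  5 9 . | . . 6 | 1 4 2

Step 1. [r3c5∈{7}] only 7 remains possible at r3c5. So r3c5=7.
Step 2. [r5c4∈{9}] r5c4 has the single candidate 9, so r5c4=9.
Step 3. [r4c6∈{7}] nothing but 7 survives at r4c6. So r4c6=7.
Step 4. [r5c3∈{2,6}] row 5 places 6 nowhere but r5c3. So r5c3=6.
Step 5. [r1c4∈{3}] r1c4 is down to just 3. So r1c4=3.
Step 6. [r1c5∈{9}] only 9 remains possible at r1c5 ⇒ r1c5=9.
Step 7. [r3c8∈{5}] r3c8 is down to just 5, so r3c8=5.
Step 8. [r4c1∈{2,9}] across col 1, 9 lands solely at r4c1, so r4c1=9.
Step 9. [r1c1∈{2,7}] 2 has one home in col 1: r1c1, so r1c1=2.
Step 10. [r1c8∈{1,7}] row 1 places 7 nowhere but r1c8. So r1c8=7.
Step 11. [r8c8∈{9}] r8c8's peers cover all but 9, so r8c8=9.
Step 12. [r6c8∈{3}] only 3 remains possible at r6c8 ⇒ r6c8=3.
Step 13. [r2c8∈{2}] nothing but 2 survives at r2c8 ⇒ r2c8=2.
Step 14. [r9c4∈{7,8}] across col 4, 7 lands solely at r9c4, so r9c4=7.
Step 15. [r6c9∈{9}] r6c9's peers cover all but 9 ⇒ r6c9=9.
Step 16. [r4c2∈{5}] r4c2's peers cover all but 5. So r4c2=5.
Step 17. [r7c6∈{9}] r7c6 is down to just 9, so r7c6=9.
Step 18. [r3c7∈{8}] only 8 remains possible at r3c7, so r3c7=8.
Step 19. [r9c5∈{8}] nothing but 8 survives at r9c5. So r9c5=8.
Step 20. [r8c6∈{3}] only 3 remains possible at r8c6 ⇒ r8c6=3.
Step 21. [r6c7∈{5}] nothing but 5 survives at r6c7 ⇒ r6c7=5.
Step 22. [r7c1∈{7}] only 7 remains possible at r7c1 ⇒ r7c1=7.
Step 23. [r6c4∈{8}] r6c4 is down to just 8. So r6c4=8.
Step 24. [r5c5∈{4}] only 4 remains possible at r5c5 ⇒ r5c5=4.
Step 25. [r5c7∈{2}] r5c7's peers cover all but 2 ⇒ r5c7=2.
Step 26. [r5c8∈{1}] nothing but 1 survives at r5c8, so r5c8=1.
Step 27. [r9c3∈{3}] nothing but 3 survives at r9c3 ⇒ r9c3=3.
Step 28. [r2c3∈{7}] only 7 remains possible at r2c3. So r2c3=7.
Step 29. [r1c9∈{1}] r1c9 is down to just 1. So r1c9=1.
Step 30. [r8c5∈{2}] r8c5's peers cover all but 2, so r8c5=2.
Step 31. [r3c9∈{4}] r3c9 is down to just 4 ⇒ r3c9=4.
Step 32. [r2c4∈{6}] r2c4 has the single candidate 6, so r2c4=6.
Step 33. [r2c9∈{3}] only 3 remains possible at r2c9, so r2c9=3.
Step 34. [r4c3∈{2}] r4c3's peers cover all but 2. So r4c3=2.
Step 35. [r8c7∈{7}] only 7 remains possible at r8c7 ⇒ r8c7=7.
Step 36. [r2c7∈{9}] nothing but 9 survives at r2c7, so r2c7=9.
Step 37. [r6c2∈{7}] r6c2's peers cover all but 7, so r6c2=7.
Step 38. [r3c1∈{6}] only 6 remains possible at r3c1 ⇒ r3c1=6.
Step 39. [r4c9∈{6}] r4c9 is down to just 6, so r4c9=6.

Answer: 2 4 5 3 9 8 6 7 1 / 8 1 7 6 5 4 9 2 3 / 6 3 9 2 7 1 8 5 4 / 9 5 2 1 3 7 4 8 6 / 3 8 6 9 4 5 2 1 7 / 4 7 1 8 6 2 5 3 9 / 7 2 4 5 1 9 3 6 8 / 1 6 8 4 2 3 7 9 5 / 5 9 3 7 8 6 1 4 2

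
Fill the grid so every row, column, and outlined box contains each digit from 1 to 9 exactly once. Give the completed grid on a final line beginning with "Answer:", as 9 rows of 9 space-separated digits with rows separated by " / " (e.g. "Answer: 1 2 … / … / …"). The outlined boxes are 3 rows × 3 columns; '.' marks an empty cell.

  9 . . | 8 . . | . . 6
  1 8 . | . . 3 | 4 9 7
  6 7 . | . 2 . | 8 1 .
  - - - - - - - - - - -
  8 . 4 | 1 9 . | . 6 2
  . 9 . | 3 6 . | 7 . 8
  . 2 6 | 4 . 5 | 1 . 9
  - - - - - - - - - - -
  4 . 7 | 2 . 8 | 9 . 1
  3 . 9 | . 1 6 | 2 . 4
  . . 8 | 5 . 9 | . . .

Step 1. [r9c9∈{3}] r9c9 has the single candidate 3. So r9c9=3.
Step 2. [r1c2∈{3,4,5}] col 2 places 4 nowhere but r1c2 ⇒ r1c2=4.
Step 3. [r7c8∈{5}] nothing but 5 survives at r7c8, so r7c8=5.
Step 4. [r4c7∈{3,5}] box 6 places 5 nowhere but r4c7, so r4c7=5.
Step 5. [r2c5∈{5}] nothing but 5 survives at r2c5, so r2c5=5.
Step 6. [r1c3∈{2,3,5}] across row 1, 5 lands solely at r1c3, so r1c3=5.
Step 7. [r1c5∈{7}] r1c5's peers cover all but 7, so r1c5=7.
Step 8. [r9c7∈{6}] only 6 remains possible at r9c7. So r9c7=6.
Step 9. [r1c8∈{2,3}] 2 has one home in row 1: r1c8 ⇒ r1c8=2.
Step 10. [r8c4∈{7}] r8c4's peers cover all but 7, so r8c4=7.
Step 11. [r8c2∈{5}] only 5 remains possible at r8c2. So r8c2=5.
Step 12. [r5c8∈{4}] only 4 remains possible at r5c8 ⇒ r5c8=4.
Step 13. [r3c3∈{3}] nothing but 3 survives at r3c3, so r3c3=3.
Step 14. [r3c9∈{5}] only 5 remains possible at r3c9. So r3c9=5.
Step 15. [r3c6∈{4}] nothing but 4 survives at r3c6 ⇒ r3c6=4.
Step 16. [r6c1∈{7}] r6c1 is down to just 7. So r6c1=7.
Step 17. [r9c8∈{7}] nothing but 7 survives at r9c8. So r9c8=7.
Step 18. [r9c5∈{4}] r9c5's peers cover all but 4. So r9c5=4.
Step 19. [r8c8∈{8}] only 8 remains possible at r8c8, so r8c8=8.
Step 20. [r4c2∈{3}] nothing but 3 survives at r4c2. So r4c2=3.
Step 21. [r6c8∈{3}] r6c8 has the single candidate 3 ⇒ r6c8=3.
Step 22. [r1c7∈{3}] nothing but 3 survives at r1c7. So r1c7=3.
Step 23. [r6c5∈{8}] r6c5 has the single candidate 8, so r6c5=8.
Step 24. [r2c4∈{6}] r2c4 has the single candidate 6. So r2c4=6.
Step 25. [r5c1∈{5}] nothing but 5 survives at r5c1 ⇒ r5c1=5.
Step 26. [r9c1∈{2}] r9c1 has the single candidate 2 ⇒ r9c1=2.
Step 27. [r2c3∈{2}] r2c3 has the single candidate 2, so r2c3=2.
Step 28. [r7c2∈{6}] only 6 remains possible at r7c2, so r7c2=6.
Step 29. [r3c4∈{9}] only 9 remains possible at r3c4. So r3c4=9.
Step 30. [r4c6∈{7}] r4c6's peers cover all but 7 ⇒ r4c6=7.
Step 31. [r5c3∈{1}] r5c3's peers cover all but 1, so r5c3=1.
Step 32. [r9c2∈{1}] r9c2's peers cover all but 1 ⇒ r9c2=1.
Step 33. [r1c6∈{1}] nothing but 1 survives at r1c6, so r1c6=1.
Step 34. [r5c6∈{2}] r5c6 has the single candidate 2. So r5c6=2.
Step 35. [r7c5∈{3}] nothing but 3 survives at r7c5 ⇒ r7c5=3.

Answer: 9 4 5 8 7 1 3 2 6 / 1 8 2 6 5 3 4 9 7 / 6 7 3 9 2 4 8 1 5 / 8 3 4 1 9 7 5 6 2 / 5 9 1 3 6 2 7 4 8 / 7 2 6 4 8 5 1 3 9 / 4 6 7 2 3 8 9 5 1 / 3 5 9 7 1 6 2 8 4 / 2 1 8 5 4 9 6 7 3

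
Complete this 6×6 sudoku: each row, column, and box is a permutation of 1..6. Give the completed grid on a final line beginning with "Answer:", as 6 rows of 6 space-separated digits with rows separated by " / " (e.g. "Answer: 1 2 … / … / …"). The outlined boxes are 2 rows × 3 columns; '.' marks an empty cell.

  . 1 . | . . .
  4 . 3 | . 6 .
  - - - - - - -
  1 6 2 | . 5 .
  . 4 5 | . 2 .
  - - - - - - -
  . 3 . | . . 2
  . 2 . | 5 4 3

Step 1. [r6c1∈{6}] r6c1 is down to just 6. So r6c1=6.
Step 2. [r3c4∈{3,4}] in row 3, 3 fits only at r3c4, so r3c4=3.
Step 3. [r2c4∈{1,2}] in row 2, 2 fits only at r2c4. So r2c4=2.
Step 4. [r5c4∈{1,6}] in row 5, 6 fits only at r5c4. So r5c4=6.
Step 5. [r2c6∈{1,5}] in row 2, 1 fits only at r2c6 ⇒ r2c6=1.
Step 6. [r1c6∈{4,5}] col 6 places 5 nowhere but r1c6. So r1c6=5.
Step 7. [r5c5∈{1}] r5c5 is down to just 1 ⇒ r5c5=1.
Step 8. [r5c1∈{5}] r5c1 has the single candidate 5 ⇒ r5c1=5.
Step 9. [r1c1∈{2}] r1c1 is down to just 2 ⇒ r1c1=2.
Step 10. [r4c4∈{1}] r4c4 has the single candidate 1, so r4c4=1.
Step 11. [r4c1∈{3}] r4c1 is down to just 3 ⇒ r4c1=3.
Step 12. [r1c5∈{3}] r1c5 is down to just 3 ⇒ r1c5=3.
Step 13. [r3c6∈{4}] nothing but 4 survives at r3c6, so r3c6=4.
Step 14. [r2c2∈{5}] r2c2 has the single candidate 5, so r2c2=5.
Step 15. [r6c3∈{1}] r6c3 has the single candidate 1. So r6c3=1.
Step 16. [r1c3∈{6}] r1c3's peers cover all but 6, so r1c3=6.
Step 17. [r5c3∈{4}] r5c3's peers cover all but 4 ⇒ r5c3=4.
Step 18. [r4c6∈{6}] r4c6 has the single candidate 6, so r4c6=6.
Step 19. [r1c4∈{4}] r1c4 is down to just 4, so r1c4=4.

Answer: 2 1 6 4 3 5 / 4 5 3 2 6 1 / 1 6 2 3 5 4 / 3 4 5 1 2 6 / 5 3 4 6 1 2 / 6 2 1 5 4 3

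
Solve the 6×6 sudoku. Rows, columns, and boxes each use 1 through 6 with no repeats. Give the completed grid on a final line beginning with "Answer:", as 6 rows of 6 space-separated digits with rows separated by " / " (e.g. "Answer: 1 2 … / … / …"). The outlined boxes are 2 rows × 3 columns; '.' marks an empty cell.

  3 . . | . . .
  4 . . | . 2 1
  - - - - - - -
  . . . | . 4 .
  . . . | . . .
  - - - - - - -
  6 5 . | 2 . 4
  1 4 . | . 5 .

Step 1. [r2c2∈{6}] only 6 remains possible at r2c2 ⇒ r2c2=6.
Step 2. [r4c3∈{1,2,3,4,5,6}] across row 4, 4 lands solely at r4c3 ⇒ r4c3=4.
Step 3. [r3c3∈{1,2,3,5,6}] 6 has one home in col 3: r3c3 ⇒ r3c3=6.
Step 4. [r2c4∈{3,5}] across row 2, 3 lands solely at r2c4. So r2c4=3.
Step 5. [r1c5∈{6}] nothing but 6 survives at r1c5, so r1c5=6.
Step 6. [r1c6∈{5}] r1c6's peers cover all but 5 ⇒ r1c6=5.
Step 7. [r6c3∈{2,3}] row 6 places 2 nowhere but r6c3, so r6c3=2.
Step 8. [r6c6∈{3,6}] 3 has one home in row 6: r6c6 ⇒ r6c6=3.
Step 9. [r1c2∈{1,2}] r1c2 is the only open cell in row 1 admitting 2, so r1c2=2.
Step 10. [r3c2∈{1,3}] across row 3, 3 lands solely at r3c2 ⇒ r3c2=3.
Step 11. [r3c4∈{1,5}] row 3 places 1 nowhere but r3c4, so r3c4=1.
Step 12. [r3c1∈{2,5}] 5 has one home in row 3: r3c1 ⇒ r3c1=5.
Step 13. [r4c6∈{2,6}] 6 has one home in col 6: r4c6. So r4c6=6.
Step 14. [r1c3∈{1}] nothing but 1 survives at r1c3 ⇒ r1c3=1.
Step 15. [r5c5∈{1}] r5c5's peers cover all but 1. So r5c5=1.
Step 16. [r4c2∈{1}] only 1 remains possible at r4c2. So r4c2=1.
Step 17. [r3c6∈{2}] nothing but 2 survives at r3c6. So r3c6=2.
Step 18. [r4c5∈{3}] only 3 remains possible at r4c5. So r4c5=3.
Step 19. [r4c1∈{2}] r4c1's peers cover all but 2 ⇒ r4c1=2.
Step 20. [r5c3∈{3}] nothing but 3 survives at r5c3 ⇒ r5c3=3.
Step 21. [r4c4∈{5}] r4c4 has the single candidate 5. So r4c4=5.
Step 22. [r6c4∈{6}] r6c4 has the single candidate 6, so r6c4=6.
Step 23. [r1c4∈{4}] only 4 remains possible at r1c4. So r1c4=4.
Step 24. [r2c3∈{5}] r2c3 is down to just 5, so r2c3=5.

Answer: 3 2 1 4 6 5 / 4 6 5 3 2 1 / 5 3 6 1 4 2 / 2 1 4 5 3 6 / 6 5 3 2 1 4 / 1 4 2 6 5 3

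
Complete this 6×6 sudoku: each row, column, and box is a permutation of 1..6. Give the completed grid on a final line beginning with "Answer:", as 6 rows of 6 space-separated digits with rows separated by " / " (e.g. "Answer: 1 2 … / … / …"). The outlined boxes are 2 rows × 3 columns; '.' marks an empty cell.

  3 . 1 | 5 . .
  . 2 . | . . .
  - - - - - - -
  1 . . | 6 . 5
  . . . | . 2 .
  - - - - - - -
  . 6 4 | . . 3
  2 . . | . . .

Step 1. [r5c1∈{5}] nothing but 5 survives at r5c1 ⇒ r5c1=5.
Step 2. [r1c2∈{4}] r1c2 is down to just 4, so r1c2=4.
Step 3. [r3c5∈{3,4}] row 3 places 4 nowhere but r3c5, so r3c5=4.
Step 4. [r5c5∈{1}] only 1 remains possible at r5c5, so r5c5=1.
Step 5. [r1c5∈{6}] r1c5's peers cover all but 6 ⇒ r1c5=6.
Step 6. [r3c2∈{3}] r3c2 is down to just 3. So r3c2=3.
Step 7. [r2c3∈{5,6}] row 2 places 5 nowhere but r2c3 ⇒ r2c3=5.
Step 8. [r6c4∈{4}] r6c4's peers cover all but 4, so r6c4=4.
Step 9. [r4c4∈{1,3}] in row 4, 3 fits only at r4c4, so r4c4=3.
Step 10. [r4c1∈{4,6}] r4c1 is the only open cell in row 4 admitting 4 ⇒ r4c1=4.
Step 11. [r2c4∈{1}] r2c4 has the single candidate 1 ⇒ r2c4=1.
Step 12. [r2c5∈{3}] r2c5's peers cover all but 3, so r2c5=3.
Step 13. [r6c6∈{6}] r6c6 is down to just 6, so r6c6=6.
Step 14. [r4c2∈{5}] r4c2's peers cover all but 5. So r4c2=5.
Step 15. [r3c3∈{2}] r3c3 has the single candidate 2, so r3c3=2.
Step 16. [r1c6∈{2}] nothing but 2 survives at r1c6 ⇒ r1c6=2.
Step 17. [r4c3∈{6}] r4c3's peers cover all but 6. So r4c3=6.
Step 18. [r5c4∈{2}] only 2 remains possible at r5c4. So r5c4=2.
Step 19. [r6c3∈{3}] r6c3 has the single candidate 3 ⇒ r6c3=3.
Step 20. [r2c6∈{4}] r2c6 has the single candidate 4 ⇒ r2c6=4.
Step 21. [r4c6∈{1}] only 1 remains possible at r4c6. So r4c6=1.
Step 22. [r2c1∈{6}] r2c1's peers cover all but 6. So r2c1=6.
Step 23. [r6c2∈{1}] only 1 remains possible at r6c2 ⇒ r6c2=1.
Step 24. [r6c5∈{5}] r6c5 is down to just 5. So r6c5=5.

Answer: 3 4 1 5 6 2 / 6 2 5 1 3 4 / 1 3 2 6 4 5 / 4 5 6 3 2 1 / 5 6 4 2 1 3 / 2 1 3 4 5 6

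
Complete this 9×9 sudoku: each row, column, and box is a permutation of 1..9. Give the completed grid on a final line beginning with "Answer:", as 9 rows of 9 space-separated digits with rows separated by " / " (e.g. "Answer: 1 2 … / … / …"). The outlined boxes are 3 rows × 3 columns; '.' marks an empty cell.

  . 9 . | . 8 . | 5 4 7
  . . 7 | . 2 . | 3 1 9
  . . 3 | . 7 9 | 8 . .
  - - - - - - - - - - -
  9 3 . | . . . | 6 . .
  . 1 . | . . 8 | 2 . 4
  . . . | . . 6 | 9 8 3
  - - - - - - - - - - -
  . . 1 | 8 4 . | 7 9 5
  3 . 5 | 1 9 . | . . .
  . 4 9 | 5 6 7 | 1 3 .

Step 1. [r8c6∈{2}] r8c6's peers cover all but 2 ⇒ r8c6=2.
Step 2. [r3c1∈{1,2,4,5,6}] r3c1 is the only open cell in row 3 admitting 1. So r3c1=1.
Step 3. [r2c1∈{4,5,6,8}] across box 1, 4 lands solely at r2c1 ⇒ r2c1=4.
Step 4. [r4c6∈{1,4,5}] in col 6, 4 fits only at r4c6 ⇒ r4c6=4.
Step 5. [r3c2∈{2,5,6}] 5 has one home in row 3: r3c2, so r3c2=5.
Step 6. [r9c1∈{2,8}] 8 has one home in col 1: r9c1, so r9c1=8.
Step 7. [r8c8∈{6}] nothing but 6 survives at r8c8 ⇒ r8c8=6.
Step 8. [r2c4∈{6}] nothing but 6 survives at r2c4 ⇒ r2c4=6.
Step 9. [r6c5∈{1,5}] row 6 places 1 nowhere but r6c5 ⇒ r6c5=1.
Step 10. [r6c1∈{2,5,7}] across row 6, 5 lands solely at r6c1. So r6c1=5.
Step 11. [r5c1∈{6,7}] r5c1 is the only open cell in col 1 admitting 7, so r5c1=7.
Step 12. [r6c2∈{2}] r6c2's peers cover all but 2 ⇒ r6c2=2.
Step 13. [r5c8∈{5}] r5c8 is down to just 5, so r5c8=5.
Step 14. [r7c1∈{2,6}] row 7 places 2 nowhere but r7c1, so r7c1=2.
Step 15. [r1c4∈{3}] nothing but 3 survives at r1c4. So r1c4=3.
Step 16. [r3c8∈{2}] nothing but 2 survives at r3c8, so r3c8=2.
Step 17. [r1c3∈{2,6}] row 1 places 2 nowhere but r1c3. So r1c3=2.
Step 18. [r4c4∈{2,7}] r4c4 is the only open cell in row 4 admitting 2, so r4c4=2.
Step 19. [r8c9∈{8}] nothing but 8 survives at r8c9 ⇒ r8c9=8.
Step 20. [r3c4∈{4}] r3c4 has the single candidate 4, so r3c4=4.
Step 21. [r6c4∈{7}] r6c4's peers cover all but 7 ⇒ r6c4=7.
Step 22. [r2c2∈{8}] r2c2's peers cover all but 8 ⇒ r2c2=8.
Step 23. [r7c2∈{6}] r7c2 is down to just 6 ⇒ r7c2=6.
Step 24. [r6c3∈{4}] r6c3 is down to just 4, so r6c3=4.
Step 25. [r8c7∈{4}] only 4 remains possible at r8c7, so r8c7=4.
Step 26. [r2c6∈{5}] r2c6 has the single candidate 5. So r2c6=5.
Step 27. [r4c3∈{8}] nothing but 8 survives at r4c3, so r4c3=8.
Step 28. [r4c9∈{1}] nothing but 1 survives at r4c9, so r4c9=1.
Step 29. [r3c9∈{6}] nothing but 6 survives at r3c9, so r3c9=6.
Step 30. [r1c6∈{1}] only 1 remains possible at r1c6 ⇒ r1c6=1.
Step 31. [r7c6∈{3}] r7c6 has the single candidate 3. So r7c6=3.
Step 32. [r4c5∈{5}] nothing but 5 survives at r4c5 ⇒ r4c5=5.
Step 33. [r9c9∈{2}] r9c9's peers cover all but 2, so r9c9=2.
Step 34. [r5c5∈{3}] only 3 remains possible at r5c5, so r5c5=3.
Step 35. [r4c8∈{7}] only 7 remains possible at r4c8. So r4c8=7.
Step 36. [r1c1∈{6}] r1c1 has the single candidate 6, so r1c1=6.
Step 37. [r8c2∈{7}] nothing but 7 survives at r8c2 ⇒ r8c2=7.
Step 38. [r5c3∈{6}] only 6 remains possible at r5c3, so r5c3=6.
Step 39. [r5c4∈{9}] r5c4 is down to just 9 ⇒ r5c4=9.

Answer: 6 9 2 3 8 1 5 4 7 / 4 8 7 6 2 5 3 1 9 / 1 5 3 4 7 9 8 2 6 / 9 3 8 2 5 4 6 7 1 / 7 1 6 9 3 8 2 5 4 / 5 2 4 7 1 6 9 8 3 / 2 6 1 8 4 3 7 9 5 / 3 7 5 1 9 2 4 6 8 / 8 4 9 5 6 7 1 3 2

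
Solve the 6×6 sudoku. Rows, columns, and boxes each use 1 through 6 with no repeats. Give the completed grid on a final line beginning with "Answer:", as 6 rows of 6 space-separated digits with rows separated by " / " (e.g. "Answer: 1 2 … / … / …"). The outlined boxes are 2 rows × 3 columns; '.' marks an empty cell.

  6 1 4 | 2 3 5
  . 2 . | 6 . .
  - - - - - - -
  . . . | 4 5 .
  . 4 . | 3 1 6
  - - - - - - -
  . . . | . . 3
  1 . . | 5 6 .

Step 1. [r5c5∈{2,4}] r5c5 is the only open cell in col 5 admitting 2 ⇒ r5c5=2.
Step 2. [r3c3∈{1,2,3,6}] in row 3, 1 fits only at r3c3 ⇒ r3c3=1.
Step 3. [r5c2∈{5,6}] 5 has one home in col 2: r5c2 ⇒ r5c2=5.
Step 4. [r6c2∈{3}] r6c2 has the single candidate 3, so r6c2=3.
Step 5. [r3c1∈{2,3}] across row 3, 3 lands solely at r3c1, so r3c1=3.
Step 6. [r2c1∈{5}] r2c1 is down to just 5, so r2c1=5.
Step 7. [r6c3∈{2}] r6c3's peers cover all but 2. So r6c3=2.
Step 8. [r2c6∈{1,4}] 1 has one home in row 2: r2c6 ⇒ r2c6=1.
Step 9. [r5c3∈{6}] r5c3 is down to just 6. So r5c3=6.
Step 10. [r3c2∈{6}] only 6 remains possible at r3c2 ⇒ r3c2=6.
Step 11. [r2c3∈{3}] r2c3 is down to just 3, so r2c3=3.
Step 12. [r5c1∈{4}] r5c1's peers cover all but 4. So r5c1=4.
Step 13. [r4c1∈{2}] r4c1's peers cover all but 2. So r4c1=2.
Step 14. [r3c6∈{2}] r3c6 has the single candidate 2 ⇒ r3c6=2.
Step 15. [r2c5∈{4}] r2c5 has the single candidate 4, so r2c5=4.
Step 16. [r4c3∈{5}] only 5 remains possible at r4c3 ⇒ r4c3=5.
Step 17. [r6c6∈{4}] only 4 remains possible at r6c6, so r6c6=4.
Step 18. [r5c4∈{1}] nothing but 1 survives at r5c4. So r5c4=1.

Answer: 6 1 4 2 3 5 / 5 2 3 6 4 1 / 3 6 1 4 5 2 / 2 4 5 3 1 6 / 4 5 6 1 2 3 / 1 3 2 5 6 4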